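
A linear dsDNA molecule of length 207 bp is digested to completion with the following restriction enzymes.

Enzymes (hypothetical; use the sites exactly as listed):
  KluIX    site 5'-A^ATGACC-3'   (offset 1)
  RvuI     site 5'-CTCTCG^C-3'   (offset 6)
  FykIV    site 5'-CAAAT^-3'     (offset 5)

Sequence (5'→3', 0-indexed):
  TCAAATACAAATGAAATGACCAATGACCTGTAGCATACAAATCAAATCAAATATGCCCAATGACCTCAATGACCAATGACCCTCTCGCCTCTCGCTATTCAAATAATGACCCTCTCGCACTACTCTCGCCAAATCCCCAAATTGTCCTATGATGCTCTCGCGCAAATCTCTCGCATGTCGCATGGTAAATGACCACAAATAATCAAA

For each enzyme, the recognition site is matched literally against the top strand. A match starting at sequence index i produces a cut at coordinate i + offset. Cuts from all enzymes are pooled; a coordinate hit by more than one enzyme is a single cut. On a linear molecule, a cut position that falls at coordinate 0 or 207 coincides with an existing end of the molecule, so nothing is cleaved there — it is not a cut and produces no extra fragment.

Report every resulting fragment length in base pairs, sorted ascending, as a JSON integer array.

[1,3,5,5,6,6,6,6,7,7,7,7,7,7,8,9,10,11,12,12,12,15,18,20]

Site scan:
  KluIX AATGACC/1: at [14, 21, 58, 67, 74, 104, 187] ⇒ [15, 22, 59, 68, 75, 105, 188]
  RvuI CTCTCGC/6: at [81, 88, 111, 122, 154, 167] ⇒ [87, 94, 117, 128, 160, 173]
  FykIV CAAAT/5: at [1, 7, 37, 42, 47, 99, 129, 137, 162, 195] ⇒ [6, 12, 42, 47, 52, 104, 134, 142, 167, 200]

All cut coordinates (distinct, sorted): [6, 12, 15, 22, 42, 47, 52, 59, 68, 75, 87, 94, 104, 105, 117, 128, 134, 142, 160, 167, 173, 188, 200]

Fragment lengths:
  [0,6): 6 bp
  [6,12): 6 bp
  [12,15): 3 bp
  [15,22): 7 bp
  [22,42): 20 bp
  [42,47): 5 bp
  [47,52): 5 bp
  [52,59): 7 bp
  [59,68): 9 bp
  [68,75): 7 bp
  [75,87): 12 bp
  [87,94): 7 bp
  [94,104): 10 bp
  [104,105): 1 bp
  [105,117): 12 bp
  [117,128): 11 bp
  [128,134): 6 bp
  [134,142): 8 bp
  [142,160): 18 bp
  [160,167): 7 bp
  [167,173): 6 bp
  [173,188): 15 bp
  [188,200): 12 bp
  [200,207): 7 bp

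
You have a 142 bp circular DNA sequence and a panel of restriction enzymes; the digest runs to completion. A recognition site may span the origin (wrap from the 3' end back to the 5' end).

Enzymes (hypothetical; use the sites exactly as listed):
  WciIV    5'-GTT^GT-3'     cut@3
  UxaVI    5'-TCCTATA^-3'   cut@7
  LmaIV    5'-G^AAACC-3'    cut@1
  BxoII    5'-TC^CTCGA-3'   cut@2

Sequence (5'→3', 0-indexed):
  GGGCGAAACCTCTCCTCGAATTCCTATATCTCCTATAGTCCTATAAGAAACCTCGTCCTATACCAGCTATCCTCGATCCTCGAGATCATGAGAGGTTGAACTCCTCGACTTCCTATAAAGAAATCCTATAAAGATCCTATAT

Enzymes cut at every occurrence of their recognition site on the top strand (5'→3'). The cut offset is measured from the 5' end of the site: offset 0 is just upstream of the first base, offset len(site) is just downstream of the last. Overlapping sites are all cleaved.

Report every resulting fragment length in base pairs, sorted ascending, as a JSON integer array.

[2,6,7,8,9,9,9,11,13,14,14,15,25]

Scan for sites:
  WciIV (GTTGT, off=3): no sites
  UxaVI TCCTATA/7: at [21, 30, 38, 55, 110, 123, 134] ⇒ [28, 37, 45, 62, 117, 130, 141]
  LmaIV GAAACC/1: at [4, 46] ⇒ [5, 47]
  BxoII TCCTCGA/2: at [12, 69, 76, 101] ⇒ [14, 71, 78, 103]

Pooled cuts: [5, 14, 28, 37, 45, 47, 62, 71, 78, 103, 117, 130, 141]

Fragments:
  5→14: 9 bp
  14→28: 14 bp
  28→37: 9 bp
  37→45: 8 bp
  45→47: 2 bp
  47→62: 15 bp
  62→71: 9 bp
  71→78: 7 bp
  78→103: 25 bp
  103→117: 14 bp
  117→130: 13 bp
  130→141: 11 bp
  141→5 (wrap): 142-141+5 = 6 bp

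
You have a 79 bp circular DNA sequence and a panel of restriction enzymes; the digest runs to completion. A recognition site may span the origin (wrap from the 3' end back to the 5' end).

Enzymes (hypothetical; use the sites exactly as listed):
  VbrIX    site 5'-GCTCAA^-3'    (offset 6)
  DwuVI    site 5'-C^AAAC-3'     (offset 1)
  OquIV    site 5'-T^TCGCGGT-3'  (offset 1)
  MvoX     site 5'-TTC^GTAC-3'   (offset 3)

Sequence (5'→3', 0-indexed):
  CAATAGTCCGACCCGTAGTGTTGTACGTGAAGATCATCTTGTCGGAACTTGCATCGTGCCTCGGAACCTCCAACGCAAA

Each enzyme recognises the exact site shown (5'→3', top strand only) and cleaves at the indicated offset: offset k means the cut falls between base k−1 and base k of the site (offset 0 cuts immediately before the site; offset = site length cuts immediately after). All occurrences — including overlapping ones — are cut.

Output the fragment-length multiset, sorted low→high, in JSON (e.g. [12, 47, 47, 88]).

Site scan:
  VbrIX (GCTCAA, off=6): no sites
  DwuVI CAAAC/1: at [75] ⇒ [76]
  OquIV (TTCGCGGT, off=1): no sites
  MvoX (TTCGTAC, off=3): no sites

Pooled cuts: [76]

Fragments:
  76→76 (wrap): 79-76+76 = 79 bp

[79]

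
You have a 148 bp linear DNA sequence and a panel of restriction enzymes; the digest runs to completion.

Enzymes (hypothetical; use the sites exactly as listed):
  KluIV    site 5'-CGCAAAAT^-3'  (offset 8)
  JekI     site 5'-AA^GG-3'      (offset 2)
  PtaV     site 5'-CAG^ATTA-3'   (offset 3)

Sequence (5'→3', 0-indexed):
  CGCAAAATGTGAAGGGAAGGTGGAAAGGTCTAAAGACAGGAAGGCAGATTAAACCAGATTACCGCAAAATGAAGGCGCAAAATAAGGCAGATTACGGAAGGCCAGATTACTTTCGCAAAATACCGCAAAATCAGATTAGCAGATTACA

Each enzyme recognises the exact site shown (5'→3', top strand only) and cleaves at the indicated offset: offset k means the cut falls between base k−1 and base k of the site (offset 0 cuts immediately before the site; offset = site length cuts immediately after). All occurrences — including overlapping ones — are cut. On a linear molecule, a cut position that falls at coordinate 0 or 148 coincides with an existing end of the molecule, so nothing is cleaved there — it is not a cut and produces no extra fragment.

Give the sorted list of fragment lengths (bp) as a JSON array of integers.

[2,3,3,5,5,5,5,6,6,8,8,8,9,10,10,10,13,16,16]

Site scan:
  KluIV CGCAAAAT/8: at [0, 62, 75, 113, 123] ⇒ [8, 70, 83, 121, 131]
  JekI AAGG/2: at [11, 16, 24, 40, 71, 83, 97] ⇒ [13, 18, 26, 42, 73, 85, 99]
  PtaV CAGATTA/3: at [44, 54, 87, 102, 131, 139] ⇒ [47, 57, 90, 105, 134, 142]

All cut coordinates (distinct, sorted): [8, 13, 18, 26, 42, 47, 57, 70, 73, 83, 85, 90, 99, 105, 121, 131, 134, 142]

Fragment lengths:
  [0,8): 8 bp
  [8,13): 5 bp
  [13,18): 5 bp
  [18,26): 8 bp
  [26,42): 16 bp
  [42,47): 5 bp
  [47,57): 10 bp
  [57,70): 13 bp
  [70,73): 3 bp
  [73,83): 10 bp
  [83,85): 2 bp
  [85,90): 5 bp
  [90,99): 9 bp
  [99,105): 6 bp
  [105,121): 16 bp
  [121,131): 10 bp
  [131,134): 3 bp
  [134,142): 8 bp
  [142,148): 6 bp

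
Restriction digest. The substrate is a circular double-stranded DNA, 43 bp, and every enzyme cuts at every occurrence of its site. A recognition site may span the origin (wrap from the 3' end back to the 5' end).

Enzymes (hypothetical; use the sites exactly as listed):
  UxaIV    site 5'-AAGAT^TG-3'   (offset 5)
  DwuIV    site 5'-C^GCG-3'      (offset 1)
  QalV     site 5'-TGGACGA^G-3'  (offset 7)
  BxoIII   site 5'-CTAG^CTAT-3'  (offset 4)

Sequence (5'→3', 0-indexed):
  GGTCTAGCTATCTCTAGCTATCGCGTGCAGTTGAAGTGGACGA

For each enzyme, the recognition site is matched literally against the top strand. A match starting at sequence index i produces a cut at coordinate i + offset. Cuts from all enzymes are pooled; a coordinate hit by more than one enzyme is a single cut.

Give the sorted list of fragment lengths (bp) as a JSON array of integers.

Per-enzyme occurrences:
  UxaIV (AAGATTG, off=5): no sites
  DwuIV CGCG/1: at [21] ⇒ [22]
  QalV TGGACGAG/7: at [36] ⇒ [0]
  BxoIII CTAGCTAT/4: at [3, 13] ⇒ [7, 17]

Pooled cuts: [0, 7, 17, 22]

Fragments:
  0→7: 7 bp
  7→17: 10 bp
  17→22: 5 bp
  22→0 (wrap): 43-22+0 = 21 bp

[5,7,10,21]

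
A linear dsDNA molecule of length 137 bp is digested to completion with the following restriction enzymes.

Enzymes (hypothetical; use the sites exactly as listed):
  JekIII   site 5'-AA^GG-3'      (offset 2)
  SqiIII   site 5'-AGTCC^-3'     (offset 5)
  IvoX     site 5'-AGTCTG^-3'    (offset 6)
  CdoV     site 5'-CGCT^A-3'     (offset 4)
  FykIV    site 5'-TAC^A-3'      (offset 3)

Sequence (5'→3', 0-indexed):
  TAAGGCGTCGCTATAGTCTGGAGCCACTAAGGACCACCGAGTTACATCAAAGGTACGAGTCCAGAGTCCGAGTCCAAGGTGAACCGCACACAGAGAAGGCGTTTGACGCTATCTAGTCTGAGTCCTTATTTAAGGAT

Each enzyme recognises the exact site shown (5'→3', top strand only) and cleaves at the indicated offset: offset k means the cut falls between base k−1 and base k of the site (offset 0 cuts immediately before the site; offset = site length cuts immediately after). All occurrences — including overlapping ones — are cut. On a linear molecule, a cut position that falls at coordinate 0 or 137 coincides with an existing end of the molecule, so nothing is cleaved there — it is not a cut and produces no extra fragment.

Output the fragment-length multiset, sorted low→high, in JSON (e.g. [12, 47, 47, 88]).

[2,3,4,5,6,6,7,8,8,9,10,10,11,13,15,20]

Site scan:
  JekIII AAGG/2: at [1, 28, 49, 75, 95, 131] ⇒ [3, 30, 51, 77, 97, 133]
  SqiIII AGTCC/5: at [57, 64, 70, 120] ⇒ [62, 69, 75, 125]
  IvoX AGTCTG/6: at [14, 114] ⇒ [20, 120]
  CdoV CGCTA/4: at [8, 106] ⇒ [12, 110]
  FykIV TACA/3: at [42] ⇒ [45]

All cut coordinates (distinct, sorted): [3, 12, 20, 30, 45, 51, 62, 69, 75, 77, 97, 110, 120, 125, 133]

Fragments:
  [0,3): 3 bp
  [3,12): 9 bp
  [12,20): 8 bp
  [20,30): 10 bp
  [30,45): 15 bp
  [45,51): 6 bp
  [51,62): 11 bp
  [62,69): 7 bp
  [69,75): 6 bp
  [75,77): 2 bp
  [77,97): 20 bp
  [97,110): 13 bp
  [110,120): 10 bp
  [120,125): 5 bp
  [125,133): 8 bp
  [133,137): 4 bp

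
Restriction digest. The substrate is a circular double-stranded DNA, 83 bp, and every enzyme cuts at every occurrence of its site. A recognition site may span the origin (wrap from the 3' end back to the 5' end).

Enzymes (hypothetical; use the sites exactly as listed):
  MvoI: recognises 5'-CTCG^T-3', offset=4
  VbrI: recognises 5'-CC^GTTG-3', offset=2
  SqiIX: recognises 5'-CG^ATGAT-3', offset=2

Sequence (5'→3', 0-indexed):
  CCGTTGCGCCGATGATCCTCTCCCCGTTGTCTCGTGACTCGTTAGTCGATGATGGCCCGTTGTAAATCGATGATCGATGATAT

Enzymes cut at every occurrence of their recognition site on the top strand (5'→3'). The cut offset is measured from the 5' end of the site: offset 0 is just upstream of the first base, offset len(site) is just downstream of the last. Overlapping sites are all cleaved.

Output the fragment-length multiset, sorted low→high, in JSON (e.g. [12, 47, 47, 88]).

Per-enzyme occurrences:
  MvoI (CTCGT, off=4): starts [30, 37] → cuts [34, 41]
  VbrI (CCGTTG, off=2): starts [0, 23, 56] → cuts [2, 25, 58]
  SqiIX (CGATGAT, off=2): starts [9, 46, 67, 74] → cuts [11, 48, 69, 76]

Pooled cuts: [2, 11, 25, 34, 41, 48, 58, 69, 76]

Fragments:
  2→11: 9 bp
  11→25: 14 bp
  25→34: 9 bp
  34→41: 7 bp
  41→48: 7 bp
  48→58: 10 bp
  58→69: 11 bp
  69→76: 7 bp
  76→2 (wrap): 83-76+2 = 9 bp

[7,7,7,9,9,9,10,11,14]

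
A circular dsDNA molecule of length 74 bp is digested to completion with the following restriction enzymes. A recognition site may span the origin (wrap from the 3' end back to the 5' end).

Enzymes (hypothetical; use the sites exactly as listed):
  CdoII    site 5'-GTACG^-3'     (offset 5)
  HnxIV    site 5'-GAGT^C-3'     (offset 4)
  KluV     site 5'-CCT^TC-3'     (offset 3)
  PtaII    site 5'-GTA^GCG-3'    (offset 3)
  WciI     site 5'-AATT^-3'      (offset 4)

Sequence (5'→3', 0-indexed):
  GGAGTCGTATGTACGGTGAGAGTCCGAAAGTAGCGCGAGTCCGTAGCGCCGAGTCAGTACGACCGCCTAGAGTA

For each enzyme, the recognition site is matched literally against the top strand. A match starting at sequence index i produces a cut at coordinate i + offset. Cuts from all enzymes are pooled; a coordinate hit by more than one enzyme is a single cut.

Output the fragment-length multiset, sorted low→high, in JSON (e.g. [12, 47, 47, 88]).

Per-enzyme occurrences:
  CdoII GTACG/5: at [10, 56] ⇒ [15, 61]
  HnxIV GAGTC/4: at [1, 19, 36, 50] ⇒ [5, 23, 40, 54]
  KluV (CCTTC, off=3): no sites
  PtaII GTAGCG/3: at [29, 42] ⇒ [32, 45]
  WciI (AATT, off=4): no sites

All cut coordinates (distinct, sorted): [5, 15, 23, 32, 40, 45, 54, 61]

Fragments:
  5→15: 10 bp
  15→23: 8 bp
  23→32: 9 bp
  32→40: 8 bp
  40→45: 5 bp
  45→54: 9 bp
  54→61: 7 bp
  61→5 (wrap): 74-61+5 = 18 bp

[5,7,8,8,9,9,10,18]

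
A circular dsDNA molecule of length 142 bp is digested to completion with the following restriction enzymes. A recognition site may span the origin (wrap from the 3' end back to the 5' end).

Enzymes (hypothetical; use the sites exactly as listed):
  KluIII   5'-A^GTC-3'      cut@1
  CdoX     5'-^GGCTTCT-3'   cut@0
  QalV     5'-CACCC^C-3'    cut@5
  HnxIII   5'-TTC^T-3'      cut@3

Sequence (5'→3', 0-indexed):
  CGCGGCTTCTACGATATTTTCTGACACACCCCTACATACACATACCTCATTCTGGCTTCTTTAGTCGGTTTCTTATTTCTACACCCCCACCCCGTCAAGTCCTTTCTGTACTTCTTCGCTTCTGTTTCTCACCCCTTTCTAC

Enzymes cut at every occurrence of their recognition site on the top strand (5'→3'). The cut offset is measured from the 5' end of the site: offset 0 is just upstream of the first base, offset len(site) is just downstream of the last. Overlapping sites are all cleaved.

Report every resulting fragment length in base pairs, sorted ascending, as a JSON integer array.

Scan for sites:
  KluIII AGTC/1: at [62, 97] ⇒ [63, 98]
  CdoX GGCTTCT/0: at [3, 53] ⇒ [3, 53]
  QalV CACCCC/5: at [26, 81, 87, 129] ⇒ [31, 86, 92, 134]
  HnxIII TTCT/3: at [6, 18, 49, 56, 69, 76, 103, 111, 119, 125, 136] ⇒ [9, 21, 52, 59, 72, 79, 106, 114, 122, 128, 139]

All cut coordinates (distinct, sorted): [3, 9, 21, 31, 52, 53, 59, 63, 72, 79, 86, 92, 98, 106, 114, 122, 128, 134, 139]

Fragments:
  3→9: 6 bp
  9→21: 12 bp
  21→31: 10 bp
  31→52: 21 bp
  52→53: 1 bp
  53→59: 6 bp
  59→63: 4 bp
  63→72: 9 bp
  72→79: 7 bp
  79→86: 7 bp
  86→92: 6 bp
  92→98: 6 bp
  98→106: 8 bp
  106→114: 8 bp
  114→122: 8 bp
  122→128: 6 bp
  128→134: 6 bp
  134→139: 5 bp
  139→3 (wrap): 142-139+3 = 6 bp

[1,4,5,6,6,6,6,6,6,6,7,7,8,8,8,9,10,12,21]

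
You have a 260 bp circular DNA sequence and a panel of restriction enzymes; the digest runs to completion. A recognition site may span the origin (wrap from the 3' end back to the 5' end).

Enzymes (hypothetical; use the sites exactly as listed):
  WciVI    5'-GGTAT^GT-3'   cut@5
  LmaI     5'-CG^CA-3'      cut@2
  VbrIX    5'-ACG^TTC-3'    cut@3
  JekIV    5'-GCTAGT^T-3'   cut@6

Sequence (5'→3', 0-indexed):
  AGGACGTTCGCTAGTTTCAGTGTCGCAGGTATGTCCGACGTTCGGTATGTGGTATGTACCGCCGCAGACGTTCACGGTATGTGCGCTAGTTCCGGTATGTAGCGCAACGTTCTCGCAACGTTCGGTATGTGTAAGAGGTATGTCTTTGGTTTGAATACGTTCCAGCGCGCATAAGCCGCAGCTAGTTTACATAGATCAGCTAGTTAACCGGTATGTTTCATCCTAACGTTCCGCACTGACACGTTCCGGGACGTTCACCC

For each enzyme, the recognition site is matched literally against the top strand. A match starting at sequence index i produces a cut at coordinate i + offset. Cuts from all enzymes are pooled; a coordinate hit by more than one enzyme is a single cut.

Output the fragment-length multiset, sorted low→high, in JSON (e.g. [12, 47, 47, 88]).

Scan for sites:
  WciVI (GGTATGT, off=5): starts [27, 43, 50, 75, 93, 123, 136, 209] → cuts [32, 48, 55, 80, 98, 128, 141, 214]
  LmaI (CGCA, off=2): starts [23, 62, 102, 113, 167, 176, 231] → cuts [25, 64, 104, 115, 169, 178, 233]
  VbrIX (ACGTTC, off=3): starts [3, 37, 67, 106, 117, 156, 225, 240, 250] → cuts [6, 40, 70, 109, 120, 159, 228, 243, 253]
  JekIV (GCTAGTT, off=6): starts [9, 84, 180, 198] → cuts [15, 90, 186, 204]

All cut coordinates (distinct, sorted): [6, 15, 25, 32, 40, 48, 55, 64, 70, 80, 90, 98, 104, 109, 115, 120, 128, 141, 159, 169, 178, 186, 204, 214, 228, 233, 243, 253]

Fragments:
  6→15: 9 bp
  15→25: 10 bp
  25→32: 7 bp
  32→40: 8 bp
  40→48: 8 bp
  48→55: 7 bp
  55→64: 9 bp
  64→70: 6 bp
  70→80: 10 bp
  80→90: 10 bp
  90→98: 8 bp
  98→104: 6 bp
  104→109: 5 bp
  109→115: 6 bp
  115→120: 5 bp
  120→128: 8 bp
  128→141: 13 bp
  141→159: 18 bp
  159→169: 10 bp
  169→178: 9 bp
  178→186: 8 bp
  186→204: 18 bp
  204→214: 10 bp
  214→228: 14 bp
  228→233: 5 bp
  233→243: 10 bp
  243→253: 10 bp
  253→6 (wrap): 260-253+6 = 13 bp

[5,5,5,6,6,6,7,7,8,8,8,8,8,9,9,9,10,10,10,10,10,10,10,13,13,14,18,18]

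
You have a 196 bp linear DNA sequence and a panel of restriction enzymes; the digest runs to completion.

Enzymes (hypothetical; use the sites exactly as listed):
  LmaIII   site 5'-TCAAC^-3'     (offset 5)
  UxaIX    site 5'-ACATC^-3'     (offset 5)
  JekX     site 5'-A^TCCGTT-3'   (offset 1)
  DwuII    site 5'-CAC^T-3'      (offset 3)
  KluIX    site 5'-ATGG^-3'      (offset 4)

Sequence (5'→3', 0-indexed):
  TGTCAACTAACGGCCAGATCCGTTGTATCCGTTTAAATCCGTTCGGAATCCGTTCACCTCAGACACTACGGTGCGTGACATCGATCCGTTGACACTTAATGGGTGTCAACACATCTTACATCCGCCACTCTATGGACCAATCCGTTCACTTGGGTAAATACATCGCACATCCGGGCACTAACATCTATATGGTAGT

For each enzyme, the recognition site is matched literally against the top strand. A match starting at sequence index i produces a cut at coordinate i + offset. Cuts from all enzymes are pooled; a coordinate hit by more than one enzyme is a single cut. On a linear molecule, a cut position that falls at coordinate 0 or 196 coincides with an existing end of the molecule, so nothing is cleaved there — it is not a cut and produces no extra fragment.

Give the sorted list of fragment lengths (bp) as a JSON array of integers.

[2,4,5,5,6,7,7,7,7,7,7,7,7,8,9,9,10,11,11,11,15,16,18]

Scan for sites:
  LmaIII (TCAAC, off=5): starts [2, 105] → cuts [7, 110]
  UxaIX (ACATC, off=5): starts [77, 110, 117, 159, 166, 180] → cuts [82, 115, 122, 164, 171, 185]
  JekX (ATCCGTT, off=1): starts [17, 26, 36, 47, 83, 139] → cuts [18, 27, 37, 48, 84, 140]
  DwuII (CACT, off=3): starts [63, 92, 125, 146, 175] → cuts [66, 95, 128, 149, 178]
  KluIX (ATGG, off=4): starts [98, 131, 188] → cuts [102, 135, 192]

All cut coordinates (distinct, sorted): [7, 18, 27, 37, 48, 66, 82, 84, 95, 102, 110, 115, 122, 128, 135, 140, 149, 164, 171, 178, 185, 192]

Fragments:
  [0,7): 7 bp
  [7,18): 11 bp
  [18,27): 9 bp
  [27,37): 10 bp
  [37,48): 11 bp
  [48,66): 18 bp
  [66,82): 16 bp
  [82,84): 2 bp
  [84,95): 11 bp
  [95,102): 7 bp
  [102,110): 8 bp
  [110,115): 5 bp
  [115,122): 7 bp
  [122,128): 6 bp
  [128,135): 7 bp
  [135,140): 5 bp
  [140,149): 9 bp
  [149,164): 15 bp
  [164,171): 7 bp
  [171,178): 7 bp
  [178,185): 7 bp
  [185,192): 7 bp
  [192,196): 4 bp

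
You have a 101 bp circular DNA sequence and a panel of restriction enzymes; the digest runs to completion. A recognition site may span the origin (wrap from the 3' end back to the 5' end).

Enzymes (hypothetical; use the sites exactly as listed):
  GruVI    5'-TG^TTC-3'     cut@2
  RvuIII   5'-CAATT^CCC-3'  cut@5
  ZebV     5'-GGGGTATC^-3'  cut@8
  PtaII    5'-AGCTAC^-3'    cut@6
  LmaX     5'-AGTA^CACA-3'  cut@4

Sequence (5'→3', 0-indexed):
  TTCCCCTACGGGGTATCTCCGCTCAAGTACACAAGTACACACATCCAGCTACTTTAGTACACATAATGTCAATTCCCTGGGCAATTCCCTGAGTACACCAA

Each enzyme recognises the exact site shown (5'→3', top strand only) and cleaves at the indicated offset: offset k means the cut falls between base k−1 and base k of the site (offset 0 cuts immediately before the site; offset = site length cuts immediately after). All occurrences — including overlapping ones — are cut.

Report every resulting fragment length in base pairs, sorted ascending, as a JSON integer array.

Scan for sites:
  GruVI (TGTTC, off=2): no sites
  RvuIII CAATTCCC/5: at [69, 81, 98] ⇒ [2, 74, 86]
  ZebV GGGGTATC/8: at [9] ⇒ [17]
  PtaII AGCTAC/6: at [46] ⇒ [52]
  LmaX AGTACACA/4: at [25, 33, 55] ⇒ [29, 37, 59]

All cut coordinates (distinct, sorted): [2, 17, 29, 37, 52, 59, 74, 86]

Fragment lengths:
  2→17: 15 bp
  17→29: 12 bp
  29→37: 8 bp
  37→52: 15 bp
  52→59: 7 bp
  59→74: 15 bp
  74→86: 12 bp
  86→2 (wrap): 101-86+2 = 17 bp

[7,8,12,12,15,15,15,17]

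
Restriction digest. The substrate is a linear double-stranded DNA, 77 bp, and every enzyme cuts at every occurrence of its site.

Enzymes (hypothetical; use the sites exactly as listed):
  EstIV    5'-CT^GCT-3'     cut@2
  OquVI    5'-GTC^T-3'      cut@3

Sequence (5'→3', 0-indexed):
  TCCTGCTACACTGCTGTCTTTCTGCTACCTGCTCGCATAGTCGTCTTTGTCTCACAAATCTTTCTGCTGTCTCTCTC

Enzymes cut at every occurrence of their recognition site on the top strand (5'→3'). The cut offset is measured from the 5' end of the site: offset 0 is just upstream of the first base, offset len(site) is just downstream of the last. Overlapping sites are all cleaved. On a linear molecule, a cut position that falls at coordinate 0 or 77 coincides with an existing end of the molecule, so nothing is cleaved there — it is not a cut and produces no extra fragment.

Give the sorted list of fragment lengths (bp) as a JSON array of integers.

Scan for sites:
  EstIV (CTGCT, off=2): starts [2, 10, 21, 28, 63] → cuts [4, 12, 23, 30, 65]
  OquVI (GTCT, off=3): starts [15, 42, 48, 68] → cuts [18, 45, 51, 71]

Pooled cuts: [4, 12, 18, 23, 30, 45, 51, 65, 71]

Fragments:
  [0,4): 4 bp
  [4,12): 8 bp
  [12,18): 6 bp
  [18,23): 5 bp
  [23,30): 7 bp
  [30,45): 15 bp
  [45,51): 6 bp
  [51,65): 14 bp
  [65,71): 6 bp
  [71,77): 6 bp

[4,5,6,6,6,6,7,8,14,15]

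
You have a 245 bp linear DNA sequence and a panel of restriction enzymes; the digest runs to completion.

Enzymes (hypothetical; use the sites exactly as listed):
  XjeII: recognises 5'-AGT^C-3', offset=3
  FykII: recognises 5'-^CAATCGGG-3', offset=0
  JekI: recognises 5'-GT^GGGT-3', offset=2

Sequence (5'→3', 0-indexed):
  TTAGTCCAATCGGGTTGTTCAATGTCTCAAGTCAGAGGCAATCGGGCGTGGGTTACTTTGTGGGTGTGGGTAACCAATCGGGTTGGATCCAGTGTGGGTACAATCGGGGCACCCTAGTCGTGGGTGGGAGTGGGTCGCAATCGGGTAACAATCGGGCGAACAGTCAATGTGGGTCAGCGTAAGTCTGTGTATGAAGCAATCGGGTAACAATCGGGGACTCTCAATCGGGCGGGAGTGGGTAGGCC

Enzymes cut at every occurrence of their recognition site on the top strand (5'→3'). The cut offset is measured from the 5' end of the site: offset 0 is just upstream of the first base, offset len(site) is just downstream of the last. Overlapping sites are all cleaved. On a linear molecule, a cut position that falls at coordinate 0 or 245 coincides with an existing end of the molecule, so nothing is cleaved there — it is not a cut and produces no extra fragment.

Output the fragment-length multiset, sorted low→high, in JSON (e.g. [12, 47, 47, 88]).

Scan for sites:
  XjeII (AGTC, off=3): starts [2, 29, 115, 161, 181] → cuts [5, 32, 118, 164, 184]
  FykII (CAATCGGG, off=0): starts [6, 38, 74, 100, 137, 148, 196, 207, 221] → cuts [6, 38, 74, 100, 137, 148, 196, 207, 221]
  JekI (GTGGGT, off=2): starts [47, 59, 65, 93, 119, 129, 168, 234] → cuts [49, 61, 67, 95, 121, 131, 170, 236]

All cut coordinates (distinct, sorted): [5, 6, 32, 38, 49, 61, 67, 74, 95, 100, 118, 121, 131, 137, 148, 164, 170, 184, 196, 207, 221, 236]

Fragment lengths:
  [0,5): 5 bp
  [5,6): 1 bp
  [6,32): 26 bp
  [32,38): 6 bp
  [38,49): 11 bp
  [49,61): 12 bp
  [61,67): 6 bp
  [67,74): 7 bp
  [74,95): 21 bp
  [95,100): 5 bp
  [100,118): 18 bp
  [118,121): 3 bp
  [121,131): 10 bp
  [131,137): 6 bp
  [137,148): 11 bp
  [148,164): 16 bp
  [164,170): 6 bp
  [170,184): 14 bp
  [184,196): 12 bp
  [196,207): 11 bp
  [207,221): 14 bp
  [221,236): 15 bp
  [236,245): 9 bp

[1,3,5,5,6,6,6,6,7,9,10,11,11,11,12,12,14,14,15,16,18,21,26]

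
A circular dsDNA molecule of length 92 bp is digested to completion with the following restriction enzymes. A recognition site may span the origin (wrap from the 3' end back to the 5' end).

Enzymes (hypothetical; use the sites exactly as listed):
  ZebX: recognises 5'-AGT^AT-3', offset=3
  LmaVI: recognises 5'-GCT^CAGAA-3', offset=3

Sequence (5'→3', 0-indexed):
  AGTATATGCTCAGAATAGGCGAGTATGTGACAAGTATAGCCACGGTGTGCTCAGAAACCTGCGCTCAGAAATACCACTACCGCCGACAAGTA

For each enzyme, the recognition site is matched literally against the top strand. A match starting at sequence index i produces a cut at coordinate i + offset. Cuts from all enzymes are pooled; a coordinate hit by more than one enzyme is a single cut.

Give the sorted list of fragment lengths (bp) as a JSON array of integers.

Scan for sites:
  ZebX (AGTAT, off=3): starts [0, 21, 32] → cuts [3, 24, 35]
  LmaVI (GCTCAGAA, off=3): starts [7, 48, 62] → cuts [10, 51, 65]

Pooled cuts: [3, 10, 24, 35, 51, 65]

Fragment lengths:
  3→10: 7 bp
  10→24: 14 bp
  24→35: 11 bp
  35→51: 16 bp
  51→65: 14 bp
  65→3 (wrap): 92-65+3 = 30 bp

[7,11,14,14,16,30]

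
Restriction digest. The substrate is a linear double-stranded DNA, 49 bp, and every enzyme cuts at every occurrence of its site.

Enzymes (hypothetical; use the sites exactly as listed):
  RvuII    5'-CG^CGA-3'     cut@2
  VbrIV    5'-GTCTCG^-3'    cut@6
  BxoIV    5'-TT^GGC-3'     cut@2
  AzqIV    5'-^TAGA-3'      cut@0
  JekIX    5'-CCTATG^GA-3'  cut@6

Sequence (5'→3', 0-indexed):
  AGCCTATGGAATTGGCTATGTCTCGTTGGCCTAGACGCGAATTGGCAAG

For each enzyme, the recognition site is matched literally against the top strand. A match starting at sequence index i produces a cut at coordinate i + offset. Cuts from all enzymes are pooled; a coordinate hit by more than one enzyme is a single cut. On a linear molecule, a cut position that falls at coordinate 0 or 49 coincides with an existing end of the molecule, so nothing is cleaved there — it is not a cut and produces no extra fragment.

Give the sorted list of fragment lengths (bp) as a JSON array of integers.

Site scan:
  RvuII CGCGA/2: at [35] ⇒ [37]
  VbrIV GTCTCG/6: at [19] ⇒ [25]
  BxoIV TTGGC/2: at [11, 25, 41] ⇒ [13, 27, 43]
  AzqIV TAGA/0: at [31] ⇒ [31]
  JekIX CCTATGGA/6: at [2] ⇒ [8]

Pooled cuts: [8, 13, 25, 27, 31, 37, 43]

Fragment lengths:
  [0,8): 8 bp
  [8,13): 5 bp
  [13,25): 12 bp
  [25,27): 2 bp
  [27,31): 4 bp
  [31,37): 6 bp
  [37,43): 6 bp
  [43,49): 6 bp

[2,4,5,6,6,6,8,12]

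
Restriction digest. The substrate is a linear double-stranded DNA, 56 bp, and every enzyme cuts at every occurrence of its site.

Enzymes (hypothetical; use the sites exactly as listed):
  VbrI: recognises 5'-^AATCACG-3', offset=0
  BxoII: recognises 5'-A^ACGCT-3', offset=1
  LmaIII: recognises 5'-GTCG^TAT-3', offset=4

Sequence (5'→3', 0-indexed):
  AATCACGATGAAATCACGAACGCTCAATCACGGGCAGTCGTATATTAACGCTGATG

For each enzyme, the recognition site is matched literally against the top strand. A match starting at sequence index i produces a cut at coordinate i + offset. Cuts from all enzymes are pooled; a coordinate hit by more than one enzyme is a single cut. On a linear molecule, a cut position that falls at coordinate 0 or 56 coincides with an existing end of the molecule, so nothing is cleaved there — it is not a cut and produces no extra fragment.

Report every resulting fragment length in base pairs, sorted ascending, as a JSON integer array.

Scan for sites:
  VbrI AATCACG/0: at [0, 11, 25] ⇒ [11, 25] (position 0 is a terminus of the linear molecule — no cut)
  BxoII AACGCT/1: at [18, 46] ⇒ [19, 47]
  LmaIII GTCGTAT/4: at [36] ⇒ [40]

Pooled cuts: [11, 19, 25, 40, 47]

Fragment lengths:
  [0,11): 11 bp
  [11,19): 8 bp
  [19,25): 6 bp
  [25,40): 15 bp
  [40,47): 7 bp
  [47,56): 9 bp

[6,7,8,9,11,15]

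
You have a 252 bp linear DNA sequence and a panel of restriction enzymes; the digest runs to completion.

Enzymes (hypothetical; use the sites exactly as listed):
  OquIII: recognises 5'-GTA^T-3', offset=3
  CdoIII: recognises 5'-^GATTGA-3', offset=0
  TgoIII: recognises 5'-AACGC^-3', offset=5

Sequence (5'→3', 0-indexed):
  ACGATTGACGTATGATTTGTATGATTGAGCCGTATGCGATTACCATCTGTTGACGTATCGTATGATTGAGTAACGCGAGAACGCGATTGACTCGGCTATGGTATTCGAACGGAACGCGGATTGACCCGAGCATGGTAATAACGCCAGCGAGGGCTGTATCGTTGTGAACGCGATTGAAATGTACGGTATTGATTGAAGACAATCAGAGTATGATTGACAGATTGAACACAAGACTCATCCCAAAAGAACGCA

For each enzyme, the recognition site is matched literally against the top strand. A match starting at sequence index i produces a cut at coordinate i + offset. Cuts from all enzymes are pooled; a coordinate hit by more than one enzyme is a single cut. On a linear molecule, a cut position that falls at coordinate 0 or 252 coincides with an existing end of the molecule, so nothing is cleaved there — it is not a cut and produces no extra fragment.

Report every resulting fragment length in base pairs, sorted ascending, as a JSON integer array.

[1,1,1,1,1,2,2,5,8,8,9,10,12,13,13,14,14,17,19,20,23,26,32]

Scan for sites:
  OquIII GTAT/3: at [9, 18, 31, 54, 59, 100, 155, 185, 207] ⇒ [12, 21, 34, 57, 62, 103, 158, 188, 210]
  CdoIII GATTGA/0: at [2, 22, 63, 84, 118, 171, 190, 211, 219] ⇒ [2, 22, 63, 84, 118, 171, 190, 211, 219]
  TgoIII AACGC/5: at [71, 79, 112, 139, 166, 246] ⇒ [76, 84, 117, 144, 171, 251]

All cut coordinates (distinct, sorted): [2, 12, 21, 22, 34, 57, 62, 63, 76, 84, 103, 117, 118, 144, 158, 171, 188, 190, 210, 211, 219, 251]

Fragment lengths:
  [0,2): 2 bp
  [2,12): 10 bp
  [12,21): 9 bp
  [21,22): 1 bp
  [22,34): 12 bp
  [34,57): 23 bp
  [57,62): 5 bp
  [62,63): 1 bp
  [63,76): 13 bp
  [76,84): 8 bp
  [84,103): 19 bp
  [103,117): 14 bp
  [117,118): 1 bp
  [118,144): 26 bp
  [144,158): 14 bp
  [158,171): 13 bp
  [171,188): 17 bp
  [188,190): 2 bp
  [190,210): 20 bp
  [210,211): 1 bp
  [211,219): 8 bp
  [219,251): 32 bp
  [251,252): 1 bp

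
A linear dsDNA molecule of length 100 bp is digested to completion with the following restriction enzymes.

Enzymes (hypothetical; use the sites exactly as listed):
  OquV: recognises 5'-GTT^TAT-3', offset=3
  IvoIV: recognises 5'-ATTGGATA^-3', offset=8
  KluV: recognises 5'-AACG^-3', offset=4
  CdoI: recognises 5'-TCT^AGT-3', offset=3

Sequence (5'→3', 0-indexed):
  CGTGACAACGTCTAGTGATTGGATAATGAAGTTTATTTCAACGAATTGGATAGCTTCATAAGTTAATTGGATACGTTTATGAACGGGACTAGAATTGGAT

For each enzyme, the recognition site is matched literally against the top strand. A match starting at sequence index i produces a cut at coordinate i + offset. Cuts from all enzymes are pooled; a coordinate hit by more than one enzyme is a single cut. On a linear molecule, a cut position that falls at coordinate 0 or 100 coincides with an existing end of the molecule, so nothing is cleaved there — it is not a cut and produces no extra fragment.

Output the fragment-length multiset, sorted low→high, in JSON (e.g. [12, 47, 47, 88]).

Site scan:
  OquV GTTTAT/3: at [30, 74] ⇒ [33, 77]
  IvoIV ATTGGATA/8: at [17, 44, 65] ⇒ [25, 52, 73]
  KluV AACG/4: at [6, 39, 81] ⇒ [10, 43, 85]
  CdoI TCTAGT/3: at [10] ⇒ [13]

All cut coordinates (distinct, sorted): [10, 13, 25, 33, 43, 52, 73, 77, 85]

Fragments:
  [0,10): 10 bp
  [10,13): 3 bp
  [13,25): 12 bp
  [25,33): 8 bp
  [33,43): 10 bp
  [43,52): 9 bp
  [52,73): 21 bp
  [73,77): 4 bp
  [77,85): 8 bp
  [85,100): 15 bp

[3,4,8,8,9,10,10,12,15,21]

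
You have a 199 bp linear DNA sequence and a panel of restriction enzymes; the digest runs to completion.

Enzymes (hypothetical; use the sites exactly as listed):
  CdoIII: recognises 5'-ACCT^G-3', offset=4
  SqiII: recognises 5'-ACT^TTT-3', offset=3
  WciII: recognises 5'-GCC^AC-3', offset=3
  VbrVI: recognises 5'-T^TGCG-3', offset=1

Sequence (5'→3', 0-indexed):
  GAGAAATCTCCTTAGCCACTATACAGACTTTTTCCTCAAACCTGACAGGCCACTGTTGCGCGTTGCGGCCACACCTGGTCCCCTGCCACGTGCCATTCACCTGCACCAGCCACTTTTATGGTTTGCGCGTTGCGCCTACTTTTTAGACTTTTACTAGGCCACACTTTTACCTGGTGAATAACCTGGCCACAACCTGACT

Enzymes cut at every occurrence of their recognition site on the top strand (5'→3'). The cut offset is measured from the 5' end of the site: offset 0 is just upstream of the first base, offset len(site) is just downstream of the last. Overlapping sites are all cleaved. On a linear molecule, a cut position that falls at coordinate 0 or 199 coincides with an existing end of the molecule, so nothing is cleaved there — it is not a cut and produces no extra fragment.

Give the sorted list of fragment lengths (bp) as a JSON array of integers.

[3,4,4,5,5,6,7,7,7,7,7,8,9,9,9,10,11,11,12,12,14,15,17]

Site scan:
  CdoIII ACCTG/4: at [39, 72, 98, 168, 180, 191] ⇒ [43, 76, 102, 172, 184, 195]
  SqiII ACTTTT/3: at [26, 111, 137, 146, 162] ⇒ [29, 114, 140, 149, 165]
  WciII GCCAC/3: at [14, 48, 67, 84, 108, 157, 185] ⇒ [17, 51, 70, 87, 111, 160, 188]
  VbrVI TTGCG/1: at [55, 62, 122, 129] ⇒ [56, 63, 123, 130]

Pooled cuts: [17, 29, 43, 51, 56, 63, 70, 76, 87, 102, 111, 114, 123, 130, 140, 149, 160, 165, 172, 184, 188, 195]

Fragments:
  [0,17): 17 bp
  [17,29): 12 bp
  [29,43): 14 bp
  [43,51): 8 bp
  [51,56): 5 bp
  [56,63): 7 bp
  [63,70): 7 bp
  [70,76): 6 bp
  [76,87): 11 bp
  [87,102): 15 bp
  [102,111): 9 bp
  [111,114): 3 bp
  [114,123): 9 bp
  [123,130): 7 bp
  [130,140): 10 bp
  [140,149): 9 bp
  [149,160): 11 bp
  [160,165): 5 bp
  [165,172): 7 bp
  [172,184): 12 bp
  [184,188): 4 bp
  [188,195): 7 bp
  [195,199): 4 bp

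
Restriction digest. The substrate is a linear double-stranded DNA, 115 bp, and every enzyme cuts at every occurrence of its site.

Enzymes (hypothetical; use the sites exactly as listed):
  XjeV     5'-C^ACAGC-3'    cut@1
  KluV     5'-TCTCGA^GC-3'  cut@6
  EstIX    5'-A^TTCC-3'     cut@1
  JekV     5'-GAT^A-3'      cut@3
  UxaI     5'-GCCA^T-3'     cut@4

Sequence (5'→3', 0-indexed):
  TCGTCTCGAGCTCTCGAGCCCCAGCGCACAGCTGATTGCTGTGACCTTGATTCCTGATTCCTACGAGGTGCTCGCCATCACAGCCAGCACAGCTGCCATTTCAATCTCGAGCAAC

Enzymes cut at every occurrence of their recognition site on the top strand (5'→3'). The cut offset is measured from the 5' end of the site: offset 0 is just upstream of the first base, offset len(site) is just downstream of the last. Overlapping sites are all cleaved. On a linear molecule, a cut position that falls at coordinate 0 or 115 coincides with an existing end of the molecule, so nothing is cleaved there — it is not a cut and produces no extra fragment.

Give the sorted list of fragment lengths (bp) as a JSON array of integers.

[2,5,7,8,9,9,10,10,12,20,23]

Site scan:
  XjeV (CACAGC, off=1): starts [26, 78, 87] → cuts [27, 79, 88]
  KluV (TCTCGAGC, off=6): starts [3, 11, 104] → cuts [9, 17, 110]
  EstIX (ATTCC, off=1): starts [49, 56] → cuts [50, 57]
  JekV (GATA, off=3): no sites
  UxaI (GCCAT, off=4): starts [73, 94] → cuts [77, 98]

Pooled cuts: [9, 17, 27, 50, 57, 77, 79, 88, 98, 110]

Fragments:
  [0,9): 9 bp
  [9,17): 8 bp
  [17,27): 10 bp
  [27,50): 23 bp
  [50,57): 7 bp
  [57,77): 20 bp
  [77,79): 2 bp
  [79,88): 9 bp
  [88,98): 10 bp
  [98,110): 12 bp
  [110,115): 5 bp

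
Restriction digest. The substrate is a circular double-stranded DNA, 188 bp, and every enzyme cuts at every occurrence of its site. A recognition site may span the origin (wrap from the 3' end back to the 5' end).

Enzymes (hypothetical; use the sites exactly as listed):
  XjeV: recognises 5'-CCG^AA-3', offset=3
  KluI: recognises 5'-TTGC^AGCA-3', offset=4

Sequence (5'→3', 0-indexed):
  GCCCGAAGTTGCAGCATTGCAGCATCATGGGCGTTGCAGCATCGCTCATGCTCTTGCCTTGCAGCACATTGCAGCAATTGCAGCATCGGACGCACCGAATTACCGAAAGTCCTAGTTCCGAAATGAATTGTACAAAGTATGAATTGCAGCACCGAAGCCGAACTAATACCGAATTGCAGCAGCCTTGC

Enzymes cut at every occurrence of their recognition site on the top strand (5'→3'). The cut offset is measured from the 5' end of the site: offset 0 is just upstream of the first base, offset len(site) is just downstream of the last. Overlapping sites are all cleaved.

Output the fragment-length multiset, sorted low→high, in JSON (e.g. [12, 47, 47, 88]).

[6,6,7,7,8,8,9,10,11,15,16,16,17,25,27]

Per-enzyme occurrences:
  XjeV CCGAA/3: at [2, 94, 102, 117, 151, 157, 168] ⇒ [5, 97, 105, 120, 154, 160, 171]
  KluI TTGCAGCA/4: at [8, 16, 33, 58, 68, 77, 143, 173] ⇒ [12, 20, 37, 62, 72, 81, 147, 177]

All cut coordinates (distinct, sorted): [5, 12, 20, 37, 62, 72, 81, 97, 105, 120, 147, 154, 160, 171, 177]

Fragments:
  5→12: 7 bp
  12→20: 8 bp
  20→37: 17 bp
  37→62: 25 bp
  62→72: 10 bp
  72→81: 9 bp
  81→97: 16 bp
  97→105: 8 bp
  105→120: 15 bp
  120→147: 27 bp
  147→154: 7 bp
  154→160: 6 bp
  160→171: 11 bp
  171→177: 6 bp
  177→5 (wrap): 188-177+5 = 16 bp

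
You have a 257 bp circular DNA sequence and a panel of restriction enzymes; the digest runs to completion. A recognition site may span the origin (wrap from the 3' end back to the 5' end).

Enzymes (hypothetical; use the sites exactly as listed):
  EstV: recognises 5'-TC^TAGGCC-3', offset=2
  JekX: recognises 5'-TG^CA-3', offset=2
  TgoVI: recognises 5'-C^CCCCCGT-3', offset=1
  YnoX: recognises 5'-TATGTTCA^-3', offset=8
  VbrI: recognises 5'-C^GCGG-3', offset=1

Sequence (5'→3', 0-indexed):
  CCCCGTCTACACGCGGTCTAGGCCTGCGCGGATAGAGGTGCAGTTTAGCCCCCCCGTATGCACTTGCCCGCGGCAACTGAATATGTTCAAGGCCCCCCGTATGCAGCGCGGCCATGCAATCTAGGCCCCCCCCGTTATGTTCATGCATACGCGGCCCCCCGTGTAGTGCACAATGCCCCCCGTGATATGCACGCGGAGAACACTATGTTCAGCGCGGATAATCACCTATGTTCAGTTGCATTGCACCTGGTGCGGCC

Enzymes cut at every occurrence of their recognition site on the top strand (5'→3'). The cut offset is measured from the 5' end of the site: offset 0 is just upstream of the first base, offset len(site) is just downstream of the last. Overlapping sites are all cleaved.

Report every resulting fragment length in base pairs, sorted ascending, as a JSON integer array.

[2,2,3,4,4,4,5,5,5,5,6,7,8,9,9,9,10,10,10,13,13,13,13,13,15,19,20,21]

Scan for sites:
  EstV TCTAGGCC/2: at [16, 119] ⇒ [18, 121]
  JekX TGCA/2: at [38, 58, 101, 114, 143, 166, 187, 236, 241] ⇒ [40, 60, 103, 116, 145, 168, 189, 238, 243]
  TgoVI CCCCCCGT/1: at [49, 92, 127, 154, 175, 255] ⇒ [50, 93, 128, 155, 176, 256]
  YnoX TATGTTCA/8: at [81, 135, 203, 226] ⇒ [89, 143, 211, 234]
  VbrI CGCGG/1: at [11, 26, 68, 106, 149, 191, 212] ⇒ [12, 27, 69, 107, 150, 192, 213]

All cut coordinates (distinct, sorted): [12, 18, 27, 40, 50, 60, 69, 89, 93, 103, 107, 116, 121, 128, 143, 145, 150, 155, 168, 176, 189, 192, 211, 213, 234, 238, 243, 256]

Fragments:
  12→18: 6 bp
  18→27: 9 bp
  27→40: 13 bp
  40→50: 10 bp
  50→60: 10 bp
  60→69: 9 bp
  69→89: 20 bp
  89→93: 4 bp
  93→103: 10 bp
  103→107: 4 bp
  107→116: 9 bp
  116→121: 5 bp
  121→128: 7 bp
  128→143: 15 bp
  143→145: 2 bp
  145→150: 5 bp
  150→155: 5 bp
  155→168: 13 bp
  168→176: 8 bp
  176→189: 13 bp
  189→192: 3 bp
  192→211: 19 bp
  211→213: 2 bp
  213→234: 21 bp
  234→238: 4 bp
  238→243: 5 bp
  243→256: 13 bp
  256→12 (wrap): 257-256+12 = 13 bp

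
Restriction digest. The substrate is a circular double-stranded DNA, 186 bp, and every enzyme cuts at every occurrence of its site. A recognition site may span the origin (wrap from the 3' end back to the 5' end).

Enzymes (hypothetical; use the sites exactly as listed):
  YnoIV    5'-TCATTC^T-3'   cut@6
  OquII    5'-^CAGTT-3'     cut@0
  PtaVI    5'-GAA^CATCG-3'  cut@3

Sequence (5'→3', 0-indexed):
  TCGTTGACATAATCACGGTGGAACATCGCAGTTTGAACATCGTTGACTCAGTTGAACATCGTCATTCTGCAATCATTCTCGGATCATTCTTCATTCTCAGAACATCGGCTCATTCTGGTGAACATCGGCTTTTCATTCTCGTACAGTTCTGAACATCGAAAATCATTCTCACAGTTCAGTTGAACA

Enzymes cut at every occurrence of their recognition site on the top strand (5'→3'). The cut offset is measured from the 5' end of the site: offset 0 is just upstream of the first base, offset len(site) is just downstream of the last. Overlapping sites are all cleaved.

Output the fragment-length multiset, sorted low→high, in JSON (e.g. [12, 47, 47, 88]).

[3,5,5,5,6,7,7,8,8,9,10,11,11,11,11,13,15,16,25]

Site scan:
  YnoIV TCATTCT/6: at [61, 72, 83, 90, 109, 132, 162] ⇒ [67, 78, 89, 96, 115, 138, 168]
  OquII CAGTT/0: at [28, 48, 143, 171, 176] ⇒ [28, 48, 143, 171, 176]
  PtaVI GAACATCG/3: at [20, 34, 53, 99, 119, 150, 181] ⇒ [23, 37, 56, 102, 122, 153, 184]

All cut coordinates (distinct, sorted): [23, 28, 37, 48, 56, 67, 78, 89, 96, 102, 115, 122, 138, 143, 153, 168, 171, 176, 184]

Fragment lengths:
  23→28: 5 bp
  28→37: 9 bp
  37→48: 11 bp
  48→56: 8 bp
  56→67: 11 bp
  67→78: 11 bp
  78→89: 11 bp
  89→96: 7 bp
  96→102: 6 bp
  102→115: 13 bp
  115→122: 7 bp
  122→138: 16 bp
  138→143: 5 bp
  143→153: 10 bp
  153→168: 15 bp
  168→171: 3 bp
  171→176: 5 bp
  176→184: 8 bp
  184→23 (wrap): 186-184+23 = 25 bp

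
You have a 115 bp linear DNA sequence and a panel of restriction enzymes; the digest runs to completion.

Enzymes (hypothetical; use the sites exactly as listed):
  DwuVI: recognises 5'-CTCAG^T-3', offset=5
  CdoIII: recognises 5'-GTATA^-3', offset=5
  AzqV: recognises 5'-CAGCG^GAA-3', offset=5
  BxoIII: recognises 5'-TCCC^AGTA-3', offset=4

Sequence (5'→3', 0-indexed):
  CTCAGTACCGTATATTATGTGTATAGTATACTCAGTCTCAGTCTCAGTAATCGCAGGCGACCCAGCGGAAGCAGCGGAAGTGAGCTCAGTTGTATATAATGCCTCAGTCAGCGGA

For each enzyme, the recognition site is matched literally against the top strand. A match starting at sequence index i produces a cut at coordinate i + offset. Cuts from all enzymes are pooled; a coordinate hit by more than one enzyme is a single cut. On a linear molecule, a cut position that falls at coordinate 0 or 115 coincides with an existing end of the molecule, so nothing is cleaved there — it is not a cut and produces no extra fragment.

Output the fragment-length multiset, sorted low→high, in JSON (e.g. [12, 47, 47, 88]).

Per-enzyme occurrences:
  DwuVI CTCAGT/5: at [0, 30, 36, 42, 84, 102] ⇒ [5, 35, 41, 47, 89, 107]
  CdoIII GTATA/5: at [9, 20, 25, 91] ⇒ [14, 25, 30, 96]
  AzqV CAGCGGAA/5: at [62, 71] ⇒ [67, 76]
  BxoIII (TCCCAGTA, off=4): no sites

All cut coordinates (distinct, sorted): [5, 14, 25, 30, 35, 41, 47, 67, 76, 89, 96, 107]

Fragments:
  [0,5): 5 bp
  [5,14): 9 bp
  [14,25): 11 bp
  [25,30): 5 bp
  [30,35): 5 bp
  [35,41): 6 bp
  [41,47): 6 bp
  [47,67): 20 bp
  [67,76): 9 bp
  [76,89): 13 bp
  [89,96): 7 bp
  [96,107): 11 bp
  [107,115): 8 bp

[5,5,5,6,6,7,8,9,9,11,11,13,20]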